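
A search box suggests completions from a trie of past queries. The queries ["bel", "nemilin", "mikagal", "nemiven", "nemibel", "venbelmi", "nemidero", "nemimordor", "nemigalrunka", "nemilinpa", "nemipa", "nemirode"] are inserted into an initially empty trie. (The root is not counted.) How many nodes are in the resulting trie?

Insert word by word; a character creates a node only if that edge doesn't already exist:
  "bel" → 3 new (b, e, l)
  "nemilin" → 7 new (n, e, m, i, l, i, n)
  "mikagal" → 7 new (m, i, k, a, g, a, l)
  "nemiven" → prefix "nemi" already present; 3 new (v, e, n)
  "nemibel" → prefix "nemi" already present; 3 new (b, e, l)
  "venbelmi" → 8 new (v, e, n, b, e, l, m, i)
  "nemidero" → prefix "nemi" already present; 4 new (d, e, r, o)
  "nemimordor" → prefix "nemi" already present; 6 new (m, o, r, d, o, r)
  "nemigalrunka" → prefix "nemi" already present; 8 new (g, a, l, r, u, n, k, a)
  "nemilinpa" → prefix "nemilin" already present; 2 new (p, a)
  "nemipa" → prefix "nemi" already present; 2 new (p, a)
  "nemirode" → prefix "nemi" already present; 4 new (r, o, d, e)
Total nodes = 3 + 7 + 7 + 3 + 3 + 8 + 4 + 6 + 8 + 2 + 2 + 4 = 57

57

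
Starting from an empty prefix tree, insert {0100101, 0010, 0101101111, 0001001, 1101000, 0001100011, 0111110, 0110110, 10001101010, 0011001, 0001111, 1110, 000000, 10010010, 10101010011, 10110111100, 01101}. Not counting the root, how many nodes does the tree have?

87

For each word, the new-node count is its length minus the longest prefix already in the trie:
  "0100101" → 7 new (0, 1, 0, 0, 1, 0, 1)
  "0010" → prefix "0" already present; 3 new (0, 1, 0)
  "0101101111" → prefix "010" already present; 7 new (1, 1, 0, 1, 1, 1, 1)
  "0001001" → prefix "00" already present; 5 new (0, 1, 0, 0, 1)
  "1101000" → 7 new (1, 1, 0, 1, 0, 0, 0)
  "0001100011" → prefix "0001" already present; 6 new (1, 0, 0, 0, 1, 1)
  "0111110" → prefix "01" already present; 5 new (1, 1, 1, 1, 0)
  "0110110" → prefix "011" already present; 4 new (0, 1, 1, 0)
  "10001101010" → prefix "1" already present; 10 new (0, 0, 0, 1, 1, 0, 1, 0, 1, 0)
  "0011001" → prefix "001" already present; 4 new (1, 0, 0, 1)
  "0001111" → prefix "00011" already present; 2 new (1, 1)
  "1110" → prefix "11" already present; 2 new (1, 0)
  "000000" → prefix "000" already present; 3 new (0, 0, 0)
  "10010010" → prefix "100" already present; 5 new (1, 0, 0, 1, 0)
  "10101010011" → prefix "10" already present; 9 new (1, 0, 1, 0, 1, 0, 0, 1, 1)
  "10110111100" → prefix "101" already present; 8 new (1, 0, 1, 1, 1, 1, 0, 0)
  "01101" → prefix "01101" already present; 0 new (none)
Total nodes = 7 + 3 + 7 + 5 + 7 + 6 + 5 + 4 + 10 + 4 + 2 + 2 + 3 + 5 + 9 + 8 + 0 = 87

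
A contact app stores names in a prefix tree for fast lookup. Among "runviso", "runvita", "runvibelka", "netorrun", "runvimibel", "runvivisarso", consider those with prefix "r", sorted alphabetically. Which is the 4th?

runvita

Words with prefix "r", in lexicographic order: "runvibelka", "runvimibel", "runviso", "runvita", "runvivisarso"
Position 4: runvita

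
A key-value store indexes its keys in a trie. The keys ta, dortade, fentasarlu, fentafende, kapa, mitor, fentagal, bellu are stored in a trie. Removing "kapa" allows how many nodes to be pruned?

A node on "kapa"'s path can go only if nothing else ends at it or branches off below it.
No other word shares any prefix with "kapa", so all 4 of its nodes go.
Nodes removed: 4

4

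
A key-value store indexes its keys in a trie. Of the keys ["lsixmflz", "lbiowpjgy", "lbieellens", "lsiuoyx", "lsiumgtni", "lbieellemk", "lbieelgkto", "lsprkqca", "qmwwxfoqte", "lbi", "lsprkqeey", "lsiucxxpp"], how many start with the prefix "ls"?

Traverse to the node for "ls", then collect every word in that subtree.
Matches: "lsiucxxpp", "lsiumgtni", "lsiuoyx", "lsixmflz", "lsprkqca", "lsprkqeey"
Count: 6

6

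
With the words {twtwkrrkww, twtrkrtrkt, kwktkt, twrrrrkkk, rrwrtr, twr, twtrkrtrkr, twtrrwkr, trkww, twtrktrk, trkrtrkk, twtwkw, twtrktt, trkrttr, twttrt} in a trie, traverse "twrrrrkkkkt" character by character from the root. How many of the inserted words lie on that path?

2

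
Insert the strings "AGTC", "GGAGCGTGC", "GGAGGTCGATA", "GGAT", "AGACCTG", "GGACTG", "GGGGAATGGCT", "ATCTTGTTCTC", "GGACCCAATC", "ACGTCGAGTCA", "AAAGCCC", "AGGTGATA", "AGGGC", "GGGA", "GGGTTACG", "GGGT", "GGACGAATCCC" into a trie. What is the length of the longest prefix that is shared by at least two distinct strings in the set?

Equivalently: take the maximum, over all pairs, of their longest common prefix length.
e.g. "GGACCCAATC" and "GGACGAATCCC" share the prefix "GGAC" of length 4; no pair shares a longer one.
Longest shared-prefix length: 4

4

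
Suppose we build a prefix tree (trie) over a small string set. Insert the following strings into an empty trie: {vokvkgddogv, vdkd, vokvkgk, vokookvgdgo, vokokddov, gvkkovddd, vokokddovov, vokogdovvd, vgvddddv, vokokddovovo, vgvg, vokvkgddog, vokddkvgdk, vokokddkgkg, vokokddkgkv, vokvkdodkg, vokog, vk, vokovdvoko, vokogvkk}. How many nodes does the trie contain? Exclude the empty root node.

Insert word by word; a character creates a node only if that edge doesn't already exist:
  "vokvkgddogv" → 11 new (v, o, k, v, k, g, d, d, o, g, v)
  "vdkd" → prefix "v" already present; 3 new (d, k, d)
  "vokvkgk" → prefix "vokvkg" already present; 1 new (k)
  "vokookvgdgo" → prefix "vok" already present; 8 new (o, o, k, v, g, d, g, o)
  "vokokddov" → prefix "voko" already present; 5 new (k, d, d, o, v)
  "gvkkovddd" → 9 new (g, v, k, k, o, v, d, d, d)
  "vokokddovov" → prefix "vokokddov" already present; 2 new (o, v)
  "vokogdovvd" → prefix "voko" already present; 6 new (g, d, o, v, v, d)
  "vgvddddv" → prefix "v" already present; 7 new (g, v, d, d, d, d, v)
  "vokokddovovo" → prefix "vokokddovov" already present; 1 new (o)
  "vgvg" → prefix "vgv" already present; 1 new (g)
  "vokvkgddog" → prefix "vokvkgddog" already present; 0 new (none)
  "vokddkvgdk" → prefix "vok" already present; 7 new (d, d, k, v, g, d, k)
  "vokokddkgkg" → prefix "vokokdd" already present; 4 new (k, g, k, g)
  "vokokddkgkv" → prefix "vokokddkgk" already present; 1 new (v)
  "vokvkdodkg" → prefix "vokvk" already present; 5 new (d, o, d, k, g)
  "vokog" → prefix "vokog" already present; 0 new (none)
  "vk" → prefix "v" already present; 1 new (k)
  "vokovdvoko" → prefix "voko" already present; 6 new (v, d, v, o, k, o)
  "vokogvkk" → prefix "vokog" already present; 3 new (v, k, k)
Total nodes = 11 + 3 + 1 + 8 + 5 + 9 + 2 + 6 + 7 + 1 + 1 + 0 + 7 + 4 + 1 + 5 + 0 + 1 + 6 + 3 = 81

81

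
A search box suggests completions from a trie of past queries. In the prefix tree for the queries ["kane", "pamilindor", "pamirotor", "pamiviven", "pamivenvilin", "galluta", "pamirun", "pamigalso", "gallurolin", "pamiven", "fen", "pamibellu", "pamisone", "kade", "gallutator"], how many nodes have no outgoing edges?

A leaf is a node with no children — equivalently, the end of a word that is not a proper prefix of any other stored word.
Those words: "fen", "gallurolin", "gallutator", "kade", "kane", "pamibellu", "pamigalso", "pamilindor", "pamirotor", "pamirun", "pamisone", "pamivenvilin", "pamiviven"
Leaf count: 13

13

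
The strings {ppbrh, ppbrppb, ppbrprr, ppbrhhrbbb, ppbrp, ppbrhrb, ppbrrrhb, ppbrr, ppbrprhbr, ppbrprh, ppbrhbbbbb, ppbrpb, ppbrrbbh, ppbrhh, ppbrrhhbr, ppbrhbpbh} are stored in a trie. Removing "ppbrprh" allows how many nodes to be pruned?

0

After clearing the end-marker at "ppbrprh", prune upward until reaching a node still needed by another word.
Every node on "ppbrprh" is still needed (e.g. by "ppbrprhbr"), so nothing is freed.
Nodes removed: 0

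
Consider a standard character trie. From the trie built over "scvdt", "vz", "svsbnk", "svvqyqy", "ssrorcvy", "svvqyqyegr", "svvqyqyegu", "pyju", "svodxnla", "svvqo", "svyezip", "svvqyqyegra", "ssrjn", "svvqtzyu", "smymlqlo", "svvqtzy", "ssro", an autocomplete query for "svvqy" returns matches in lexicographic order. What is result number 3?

DFS of the "svvqy" subtree visits, in order: "svvqyqy", "svvqyqyegr", "svvqyqyegra", "svvqyqyegu"
Position 3: svvqyqyegra

svvqyqyegra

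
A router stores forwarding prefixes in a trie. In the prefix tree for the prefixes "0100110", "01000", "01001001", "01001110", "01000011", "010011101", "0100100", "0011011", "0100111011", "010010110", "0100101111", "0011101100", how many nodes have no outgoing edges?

8

A leaf is a node with no children — equivalently, the end of a word that is not a proper prefix of any other stored word.
Those words: "0011011", "0011101100", "01000011", "01001001", "010010110", "0100101111", "0100110", "0100111011"
Leaf count: 8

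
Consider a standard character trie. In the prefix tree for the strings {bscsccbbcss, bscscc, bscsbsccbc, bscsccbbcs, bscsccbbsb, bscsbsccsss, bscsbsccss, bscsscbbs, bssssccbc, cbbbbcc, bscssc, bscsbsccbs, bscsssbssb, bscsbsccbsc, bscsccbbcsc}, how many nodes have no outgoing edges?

Leaves are exactly the stored words that no other stored word extends.
Those words: "bscsbsccbc", "bscsbsccbsc", "bscsbsccsss", "bscsccbbcsc", "bscsccbbcss", "bscsccbbsb", "bscsscbbs", "bscsssbssb", "bssssccbc", "cbbbbcc"
Leaf count: 10

10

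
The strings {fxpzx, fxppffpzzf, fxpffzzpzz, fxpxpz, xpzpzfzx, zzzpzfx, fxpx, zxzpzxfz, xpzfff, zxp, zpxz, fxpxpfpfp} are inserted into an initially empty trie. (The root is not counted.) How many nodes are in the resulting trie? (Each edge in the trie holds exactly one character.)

For each word, the new-node count is its length minus the longest prefix already in the trie:
  "fxpzx" → 5 new (f, x, p, z, x)
  "fxppffpzzf" → prefix "fxp" already present; 7 new (p, f, f, p, z, z, f)
  "fxpffzzpzz" → prefix "fxp" already present; 7 new (f, f, z, z, p, z, z)
  "fxpxpz" → prefix "fxp" already present; 3 new (x, p, z)
  "xpzpzfzx" → 8 new (x, p, z, p, z, f, z, x)
  "zzzpzfx" → 7 new (z, z, z, p, z, f, x)
  "fxpx" → prefix "fxpx" already present; 0 new (none)
  "zxzpzxfz" → prefix "z" already present; 7 new (x, z, p, z, x, f, z)
  "xpzfff" → prefix "xpz" already present; 3 new (f, f, f)
  "zxp" → prefix "zx" already present; 1 new (p)
  "zpxz" → prefix "z" already present; 3 new (p, x, z)
  "fxpxpfpfp" → prefix "fxpxp" already present; 4 new (f, p, f, p)
Total nodes = 5 + 7 + 7 + 3 + 8 + 7 + 0 + 7 + 3 + 1 + 3 + 4 = 55

55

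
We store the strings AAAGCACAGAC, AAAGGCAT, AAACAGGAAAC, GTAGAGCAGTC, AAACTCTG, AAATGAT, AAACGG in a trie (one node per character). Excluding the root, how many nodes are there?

44

Count nodes per top-level branch (shared prefixes stored once):
  'A'-branch (AAACAGGAAAC, AAACGG, AAACTCTG, AAAGCACAGAC, AAAGGCAT, AAATGAT): 33 nodes
  'G'-branch (GTAGAGCAGTC): 11 nodes
Sum: 44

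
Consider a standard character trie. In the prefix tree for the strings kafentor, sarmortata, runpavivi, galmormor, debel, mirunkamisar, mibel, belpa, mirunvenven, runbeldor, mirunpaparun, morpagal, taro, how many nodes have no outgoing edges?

A leaf is a node with no children — equivalently, the end of a word that is not a proper prefix of any other stored word.
Those words: "belpa", "debel", "galmormor", "kafentor", "mibel", "mirunkamisar", "mirunpaparun", "mirunvenven", "morpagal", "runbeldor", "runpavivi", "sarmortata", "taro"
Leaf count: 13

13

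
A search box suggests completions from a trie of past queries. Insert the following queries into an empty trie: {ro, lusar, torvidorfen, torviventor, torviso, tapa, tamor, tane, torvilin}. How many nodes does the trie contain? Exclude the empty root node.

37

Count nodes per top-level branch (shared prefixes stored once):
  'l'-branch (lusar): 5 nodes
  'r'-branch (ro): 2 nodes
  't'-branch (tamor, tane, tapa, torvidorfen, torvilin, torviso, torviventor): 30 nodes
Sum: 37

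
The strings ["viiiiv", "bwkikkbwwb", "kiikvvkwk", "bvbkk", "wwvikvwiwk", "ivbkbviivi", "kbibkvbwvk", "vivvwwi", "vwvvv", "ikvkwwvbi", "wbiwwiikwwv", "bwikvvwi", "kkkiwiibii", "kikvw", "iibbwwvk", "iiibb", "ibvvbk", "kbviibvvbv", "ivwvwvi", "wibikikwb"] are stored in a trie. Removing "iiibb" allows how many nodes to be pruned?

After clearing the end-marker at "iiibb", prune upward until reaching a node still needed by another word.
The suffix "ibb" (3 nodes) is used only by "iiibb"; the node for "ii" still has the child "b", so pruning stops there.
Nodes removed: 3

3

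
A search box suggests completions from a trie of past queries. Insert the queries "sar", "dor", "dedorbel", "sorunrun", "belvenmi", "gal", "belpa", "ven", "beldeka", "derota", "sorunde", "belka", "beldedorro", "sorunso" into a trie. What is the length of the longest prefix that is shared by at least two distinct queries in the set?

5

The deepest shared node is where two words last agree before diverging.
e.g. "beldedorro" and "beldeka" share the prefix "belde" of length 5; no pair shares a longer one.
Longest shared-prefix length: 5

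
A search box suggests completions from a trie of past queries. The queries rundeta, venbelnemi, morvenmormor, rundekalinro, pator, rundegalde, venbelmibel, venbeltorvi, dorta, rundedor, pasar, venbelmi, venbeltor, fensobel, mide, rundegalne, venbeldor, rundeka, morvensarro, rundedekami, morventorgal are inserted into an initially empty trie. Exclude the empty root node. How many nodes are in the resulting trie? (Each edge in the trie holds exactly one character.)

For each word, the new-node count is its length minus the longest prefix already in the trie:
  "rundeta" → 7 new (r, u, n, d, e, t, a)
  "venbelnemi" → 10 new (v, e, n, b, e, l, n, e, m, i)
  "morvenmormor" → 12 new (m, o, r, v, e, n, m, o, r, m, o, r)
  "rundekalinro" → prefix "runde" already present; 7 new (k, a, l, i, n, r, o)
  "pator" → 5 new (p, a, t, o, r)
  "rundegalde" → prefix "runde" already present; 5 new (g, a, l, d, e)
  "venbelmibel" → prefix "venbel" already present; 5 new (m, i, b, e, l)
  "venbeltorvi" → prefix "venbel" already present; 5 new (t, o, r, v, i)
  "dorta" → 5 new (d, o, r, t, a)
  "rundedor" → prefix "runde" already present; 3 new (d, o, r)
  "pasar" → prefix "pa" already present; 3 new (s, a, r)
  "venbelmi" → prefix "venbelmi" already present; 0 new (none)
  "venbeltor" → prefix "venbeltor" already present; 0 new (none)
  "fensobel" → 8 new (f, e, n, s, o, b, e, l)
  "mide" → prefix "m" already present; 3 new (i, d, e)
  "rundegalne" → prefix "rundegal" already present; 2 new (n, e)
  "venbeldor" → prefix "venbel" already present; 3 new (d, o, r)
  "rundeka" → prefix "rundeka" already present; 0 new (none)
  "morvensarro" → prefix "morven" already present; 5 new (s, a, r, r, o)
  "rundedekami" → prefix "runded" already present; 5 new (e, k, a, m, i)
  "morventorgal" → prefix "morven" already present; 6 new (t, o, r, g, a, l)
Total nodes = 7 + 10 + 12 + 7 + 5 + 5 + 5 + 5 + 5 + 3 + 3 + 0 + 0 + 8 + 3 + 2 + 3 + 0 + 5 + 5 + 6 = 99

99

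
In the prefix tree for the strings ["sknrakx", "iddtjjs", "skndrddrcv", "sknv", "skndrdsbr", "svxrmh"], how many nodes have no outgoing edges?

6

A leaf is a node with no children — equivalently, the end of a word that is not a proper prefix of any other stored word.
Those words: "iddtjjs", "skndrddrcv", "skndrdsbr", "sknrakx", "sknv", "svxrmh"
Leaf count: 6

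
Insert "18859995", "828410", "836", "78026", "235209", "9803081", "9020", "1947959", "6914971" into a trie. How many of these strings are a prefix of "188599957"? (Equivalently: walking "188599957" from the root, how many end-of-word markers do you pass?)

1

Traverse "188599957" character by character; count nodes along the way that are marked as word ends.
Prefixes of the query that are stored words: "18859995"
Count: 1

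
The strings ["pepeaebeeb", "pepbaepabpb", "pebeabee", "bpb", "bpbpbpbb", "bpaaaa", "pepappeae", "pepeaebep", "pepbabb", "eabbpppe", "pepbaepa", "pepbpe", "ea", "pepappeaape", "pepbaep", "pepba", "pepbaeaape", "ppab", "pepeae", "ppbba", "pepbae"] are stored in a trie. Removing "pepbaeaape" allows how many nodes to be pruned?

A node on "pepbaeaape"'s path can go only if nothing else ends at it or branches off below it.
The suffix "aape" (4 nodes) is used only by "pepbaeaape"; the node for "pepbae" still has the child "p", so pruning stops there.
Nodes removed: 4

4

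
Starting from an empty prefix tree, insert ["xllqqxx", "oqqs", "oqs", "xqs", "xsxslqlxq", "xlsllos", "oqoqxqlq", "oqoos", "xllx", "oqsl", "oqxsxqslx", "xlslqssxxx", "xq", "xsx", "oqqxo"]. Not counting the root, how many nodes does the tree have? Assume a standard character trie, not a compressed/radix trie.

52

Count nodes per top-level branch (shared prefixes stored once):
  'o'-branch (oqoos, oqoqxqlq, oqqs, oqqxo, oqs, oqsl, oqxsxqslx): 23 nodes
  'x'-branch (xllqqxx, xllx, xlsllos, xlslqssxxx, xq, xqs, xsx, xsxslqlxq): 29 nodes
Sum: 52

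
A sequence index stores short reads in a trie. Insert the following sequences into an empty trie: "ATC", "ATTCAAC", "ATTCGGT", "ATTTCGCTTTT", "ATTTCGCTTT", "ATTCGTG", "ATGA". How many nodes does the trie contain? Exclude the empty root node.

23

Count nodes per top-level branch (shared prefixes stored once):
  'A'-branch (ATC, ATGA, ATTCAAC, ATTCGGT, ATTCGTG, ATTTCGCTTT, ATTTCGCTTTT): 23 nodes
Sum: 23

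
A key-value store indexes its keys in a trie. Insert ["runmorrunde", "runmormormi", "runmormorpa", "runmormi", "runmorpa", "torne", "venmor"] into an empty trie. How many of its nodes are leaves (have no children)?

7

A leaf is a node with no children — equivalently, the end of a word that is not a proper prefix of any other stored word.
Those words: "runmormi", "runmormormi", "runmormorpa", "runmorpa", "runmorrunde", "torne", "venmor"
Leaf count: 7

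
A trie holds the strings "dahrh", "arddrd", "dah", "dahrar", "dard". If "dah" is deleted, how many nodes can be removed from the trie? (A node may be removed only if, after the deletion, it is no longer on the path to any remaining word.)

0

Walk "dah" from the leaf back toward the root, removing each node that no remaining word uses.
Every node on "dah" is still needed (e.g. by "dahrh"), so nothing is freed.
Nodes removed: 0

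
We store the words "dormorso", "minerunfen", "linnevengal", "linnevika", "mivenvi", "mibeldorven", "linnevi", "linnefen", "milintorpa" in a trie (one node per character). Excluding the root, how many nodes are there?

For each word, the new-node count is its length minus the longest prefix already in the trie:
  "dormorso" → 8 new (d, o, r, m, o, r, s, o)
  "minerunfen" → 10 new (m, i, n, e, r, u, n, f, e, n)
  "linnevengal" → 11 new (l, i, n, n, e, v, e, n, g, a, l)
  "linnevika" → prefix "linnev" already present; 3 new (i, k, a)
  "mivenvi" → prefix "mi" already present; 5 new (v, e, n, v, i)
  "mibeldorven" → prefix "mi" already present; 9 new (b, e, l, d, o, r, v, e, n)
  "linnevi" → prefix "linnevi" already present; 0 new (none)
  "linnefen" → prefix "linne" already present; 3 new (f, e, n)
  "milintorpa" → prefix "mi" already present; 8 new (l, i, n, t, o, r, p, a)
Total nodes = 8 + 10 + 11 + 3 + 5 + 9 + 0 + 3 + 8 = 57

57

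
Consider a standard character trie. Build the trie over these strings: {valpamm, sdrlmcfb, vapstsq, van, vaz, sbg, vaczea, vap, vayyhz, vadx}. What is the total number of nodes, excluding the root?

34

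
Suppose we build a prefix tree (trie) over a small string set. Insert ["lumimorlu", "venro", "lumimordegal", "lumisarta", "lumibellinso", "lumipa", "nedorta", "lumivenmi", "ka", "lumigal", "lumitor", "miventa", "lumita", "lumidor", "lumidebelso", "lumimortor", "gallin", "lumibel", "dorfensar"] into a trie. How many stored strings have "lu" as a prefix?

13

Walk to "lu"; the words in its subtree are exactly those with that prefix.
Matches: "lumibel", "lumibellinso", "lumidebelso", "lumidor", "lumigal", "lumimordegal", "lumimorlu", "lumimortor", "lumipa", "lumisarta", "lumita", "lumitor", "lumivenmi"
Count: 13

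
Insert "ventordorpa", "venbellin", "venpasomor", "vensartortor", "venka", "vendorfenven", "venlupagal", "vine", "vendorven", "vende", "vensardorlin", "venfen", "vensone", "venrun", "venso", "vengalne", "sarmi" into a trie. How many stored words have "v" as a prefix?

16

Filter for entries beginning with "v":
Matches: "venbellin", "vende", "vendorfenven", "vendorven", "venfen", "vengalne", "venka", "venlupagal", "venpasomor", "venrun", "vensardorlin", "vensartortor", "venso", "vensone", "ventordorpa", "vine"
Count: 16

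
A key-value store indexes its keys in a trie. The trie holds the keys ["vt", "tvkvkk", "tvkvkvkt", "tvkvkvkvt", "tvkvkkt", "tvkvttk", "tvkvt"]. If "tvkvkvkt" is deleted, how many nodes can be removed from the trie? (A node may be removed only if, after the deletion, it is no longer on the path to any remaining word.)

A node on "tvkvkvkt"'s path can go only if nothing else ends at it or branches off below it.
The suffix "t" (1 node) is used only by "tvkvkvkt"; the node for "tvkvkvk" still has the child "v", so pruning stops there.
Nodes removed: 1

1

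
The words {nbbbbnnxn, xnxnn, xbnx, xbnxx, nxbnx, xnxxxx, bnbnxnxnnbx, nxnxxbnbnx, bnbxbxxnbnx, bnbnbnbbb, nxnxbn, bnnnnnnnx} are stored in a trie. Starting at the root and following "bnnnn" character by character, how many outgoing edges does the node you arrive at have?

1

Walk "bnnnn" from the root, arriving at one node.
Distinct next characters after "bnnnn": n.
That node has 1 child edge.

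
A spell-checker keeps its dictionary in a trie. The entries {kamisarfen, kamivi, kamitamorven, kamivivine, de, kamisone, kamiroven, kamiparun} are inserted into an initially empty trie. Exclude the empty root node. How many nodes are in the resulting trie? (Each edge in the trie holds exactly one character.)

39

For each word, the new-node count is its length minus the longest prefix already in the trie:
  "kamisarfen" → 10 new (k, a, m, i, s, a, r, f, e, n)
  "kamivi" → prefix "kami" already present; 2 new (v, i)
  "kamitamorven" → prefix "kami" already present; 8 new (t, a, m, o, r, v, e, n)
  "kamivivine" → prefix "kamivi" already present; 4 new (v, i, n, e)
  "de" → 2 new (d, e)
  "kamisone" → prefix "kamis" already present; 3 new (o, n, e)
  "kamiroven" → prefix "kami" already present; 5 new (r, o, v, e, n)
  "kamiparun" → prefix "kami" already present; 5 new (p, a, r, u, n)
Total nodes = 10 + 2 + 8 + 4 + 2 + 3 + 5 + 5 = 39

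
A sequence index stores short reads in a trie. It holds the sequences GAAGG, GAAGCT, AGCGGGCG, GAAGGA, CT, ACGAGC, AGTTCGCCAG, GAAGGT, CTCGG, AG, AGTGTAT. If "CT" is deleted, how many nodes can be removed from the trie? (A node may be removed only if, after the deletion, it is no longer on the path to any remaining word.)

0

After clearing the end-marker at "CT", prune upward until reaching a node still needed by another word.
Every node on "CT" is still needed (e.g. by "CTCGG"), so nothing is freed.
Nodes removed: 0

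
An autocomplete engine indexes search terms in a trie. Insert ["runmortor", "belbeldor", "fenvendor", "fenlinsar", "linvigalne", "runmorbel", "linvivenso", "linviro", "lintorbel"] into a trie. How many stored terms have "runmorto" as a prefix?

1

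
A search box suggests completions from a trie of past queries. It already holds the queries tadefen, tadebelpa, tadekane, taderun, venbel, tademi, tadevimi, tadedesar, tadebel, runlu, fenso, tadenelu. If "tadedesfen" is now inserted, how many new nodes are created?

"tadedes" is already a path in the trie; the remaining "fen" must be added.
So 10 − 7 = 3 new nodes.

3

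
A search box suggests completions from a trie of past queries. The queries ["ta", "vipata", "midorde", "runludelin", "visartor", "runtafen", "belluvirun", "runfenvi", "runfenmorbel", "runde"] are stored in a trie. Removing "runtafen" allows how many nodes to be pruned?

A node on "runtafen"'s path can go only if nothing else ends at it or branches off below it.
The suffix "tafen" (5 nodes) is used only by "runtafen"; the node for "run" still has the child "l", so pruning stops there.
Nodes removed: 5

5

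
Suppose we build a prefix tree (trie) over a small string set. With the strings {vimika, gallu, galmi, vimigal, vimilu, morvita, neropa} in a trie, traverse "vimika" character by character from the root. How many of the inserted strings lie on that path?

Walk "vimika" from the root; an end-of-word marker is hit whenever a stored word is a prefix of "vimika".
Prefixes of the query that are stored words: "vimika"
Count: 1

1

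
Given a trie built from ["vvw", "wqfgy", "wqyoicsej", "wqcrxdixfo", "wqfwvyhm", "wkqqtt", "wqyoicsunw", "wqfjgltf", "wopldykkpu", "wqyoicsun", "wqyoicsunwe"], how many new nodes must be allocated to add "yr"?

No existing word starts with "y", so every character of "yr" needs a new node.
2 − 0 = 2 new nodes.

2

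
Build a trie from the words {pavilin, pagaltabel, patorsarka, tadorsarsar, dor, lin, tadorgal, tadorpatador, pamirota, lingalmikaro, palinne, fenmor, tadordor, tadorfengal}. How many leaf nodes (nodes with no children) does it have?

13

A leaf is a node with no children — equivalently, the end of a word that is not a proper prefix of any other stored word.
Those words: "dor", "fenmor", "lingalmikaro", "pagaltabel", "palinne", "pamirota", "patorsarka", "pavilin", "tadordor", "tadorfengal", "tadorgal", "tadorpatador", "tadorsarsar"
Leaf count: 13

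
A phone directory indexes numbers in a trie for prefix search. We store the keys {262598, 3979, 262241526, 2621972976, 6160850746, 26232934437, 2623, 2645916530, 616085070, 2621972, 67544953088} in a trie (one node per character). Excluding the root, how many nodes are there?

60

Trace insertions, counting only characters that open a new branch:
  "262598" → 6 new (2, 6, 2, 5, 9, 8)
  "3979" → 4 new (3, 9, 7, 9)
  "262241526" → prefix "262" already present; 6 new (2, 4, 1, 5, 2, 6)
  "2621972976" → prefix "262" already present; 7 new (1, 9, 7, 2, 9, 7, 6)
  "6160850746" → 10 new (6, 1, 6, 0, 8, 5, 0, 7, 4, 6)
  "26232934437" → prefix "262" already present; 8 new (3, 2, 9, 3, 4, 4, 3, 7)
  "2623" → prefix "2623" already present; 0 new (none)
  "2645916530" → prefix "26" already present; 8 new (4, 5, 9, 1, 6, 5, 3, 0)
  "616085070" → prefix "61608507" already present; 1 new (0)
  "2621972" → prefix "2621972" already present; 0 new (none)
  "67544953088" → prefix "6" already present; 10 new (7, 5, 4, 4, 9, 5, 3, 0, 8, 8)
Total nodes = 6 + 4 + 6 + 7 + 10 + 8 + 0 + 8 + 1 + 0 + 10 = 60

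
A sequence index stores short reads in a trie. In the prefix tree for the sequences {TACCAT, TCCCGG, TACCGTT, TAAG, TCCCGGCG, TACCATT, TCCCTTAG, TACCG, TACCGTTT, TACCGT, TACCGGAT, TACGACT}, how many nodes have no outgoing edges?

7

A leaf is a node with no children — equivalently, the end of a word that is not a proper prefix of any other stored word.
Those words: "TAAG", "TACCATT", "TACCGGAT", "TACCGTTT", "TACGACT", "TCCCGGCG", "TCCCTTAG"
Leaf count: 7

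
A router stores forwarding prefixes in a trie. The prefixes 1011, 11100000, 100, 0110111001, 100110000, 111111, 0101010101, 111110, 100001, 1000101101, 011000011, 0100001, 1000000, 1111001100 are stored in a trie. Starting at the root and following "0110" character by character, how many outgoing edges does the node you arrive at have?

2

Follow the path "0110" to its node, then look at its outgoing edges.
Distinct next characters after "0110": 0, 1.
That node has 2 child edges.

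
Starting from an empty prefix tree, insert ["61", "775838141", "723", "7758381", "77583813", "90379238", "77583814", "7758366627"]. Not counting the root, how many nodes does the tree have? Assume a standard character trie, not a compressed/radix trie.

27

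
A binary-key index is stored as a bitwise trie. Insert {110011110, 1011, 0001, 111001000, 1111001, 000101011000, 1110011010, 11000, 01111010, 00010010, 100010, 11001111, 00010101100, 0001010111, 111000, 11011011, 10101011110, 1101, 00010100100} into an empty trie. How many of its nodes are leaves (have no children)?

15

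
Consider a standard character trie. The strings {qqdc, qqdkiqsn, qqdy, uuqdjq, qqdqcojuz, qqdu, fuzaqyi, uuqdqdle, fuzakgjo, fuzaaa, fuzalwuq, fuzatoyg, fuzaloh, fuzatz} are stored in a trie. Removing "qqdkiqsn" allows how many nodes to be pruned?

A node on "qqdkiqsn"'s path can go only if nothing else ends at it or branches off below it.
The suffix "kiqsn" (5 nodes) is used only by "qqdkiqsn"; the node for "qqd" still has the child "c", so pruning stops there.
Nodes removed: 5

5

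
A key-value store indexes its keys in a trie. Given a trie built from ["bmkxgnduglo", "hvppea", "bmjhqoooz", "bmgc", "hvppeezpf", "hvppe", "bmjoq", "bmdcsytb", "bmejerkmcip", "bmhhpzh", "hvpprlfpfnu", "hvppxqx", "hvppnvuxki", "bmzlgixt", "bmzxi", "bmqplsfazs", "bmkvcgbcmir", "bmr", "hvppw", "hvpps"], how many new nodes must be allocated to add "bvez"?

3

Walking "bvez" from the root, the first 1 characters ("b") follow existing edges; "v" is the first miss.
New nodes needed: |"bvez"| − 1 = 4 − 1 = 3.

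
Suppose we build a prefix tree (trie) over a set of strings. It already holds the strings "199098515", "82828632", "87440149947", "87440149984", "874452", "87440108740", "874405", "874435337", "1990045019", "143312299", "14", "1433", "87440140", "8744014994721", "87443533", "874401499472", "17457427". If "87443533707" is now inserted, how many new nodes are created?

Walking "87443533707" from the root, the first 9 characters ("874435337") follow existing edges; "0" is the first miss.
So 11 − 9 = 2 new nodes.

2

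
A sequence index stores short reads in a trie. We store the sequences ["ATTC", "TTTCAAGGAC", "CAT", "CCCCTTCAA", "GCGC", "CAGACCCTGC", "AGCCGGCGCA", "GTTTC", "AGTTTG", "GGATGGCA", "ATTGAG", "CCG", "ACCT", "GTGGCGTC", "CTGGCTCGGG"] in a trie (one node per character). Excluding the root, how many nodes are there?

83

For each word, the new-node count is its length minus the longest prefix already in the trie:
  "ATTC" → 4 new (A, T, T, C)
  "TTTCAAGGAC" → 10 new (T, T, T, C, A, A, G, G, A, C)
  "CAT" → 3 new (C, A, T)
  "CCCCTTCAA" → prefix "C" already present; 8 new (C, C, C, T, T, C, A, A)
  "GCGC" → 4 new (G, C, G, C)
  "CAGACCCTGC" → prefix "CA" already present; 8 new (G, A, C, C, C, T, G, C)
  "AGCCGGCGCA" → prefix "A" already present; 9 new (G, C, C, G, G, C, G, C, A)
  "GTTTC" → prefix "G" already present; 4 new (T, T, T, C)
  "AGTTTG" → prefix "AG" already present; 4 new (T, T, T, G)
  "GGATGGCA" → prefix "G" already present; 7 new (G, A, T, G, G, C, A)
  "ATTGAG" → prefix "ATT" already present; 3 new (G, A, G)
  "CCG" → prefix "CC" already present; 1 new (G)
  "ACCT" → prefix "A" already present; 3 new (C, C, T)
  "GTGGCGTC" → prefix "GT" already present; 6 new (G, G, C, G, T, C)
  "CTGGCTCGGG" → prefix "C" already present; 9 new (T, G, G, C, T, C, G, G, G)
Total nodes = 4 + 10 + 3 + 8 + 4 + 8 + 9 + 4 + 4 + 7 + 3 + 1 + 3 + 6 + 9 = 83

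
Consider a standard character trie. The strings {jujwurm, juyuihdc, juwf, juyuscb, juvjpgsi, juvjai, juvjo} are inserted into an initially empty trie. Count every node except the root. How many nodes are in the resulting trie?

27

Count nodes per top-level branch (shared prefixes stored once):
  'j'-branch (jujwurm, juvjai, juvjo, juvjpgsi, juwf, juyuihdc, juyuscb): 27 nodes
Sum: 27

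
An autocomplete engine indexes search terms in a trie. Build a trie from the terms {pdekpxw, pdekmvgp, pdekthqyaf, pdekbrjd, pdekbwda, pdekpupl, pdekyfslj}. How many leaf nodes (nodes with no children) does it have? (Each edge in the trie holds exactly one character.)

7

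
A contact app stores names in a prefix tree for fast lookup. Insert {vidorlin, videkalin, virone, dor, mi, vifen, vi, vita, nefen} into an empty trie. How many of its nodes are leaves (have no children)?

Leaves are exactly the stored words that no other stored word extends.
Those words: "dor", "mi", "nefen", "videkalin", "vidorlin", "vifen", "virone", "vita"
Leaf count: 8

8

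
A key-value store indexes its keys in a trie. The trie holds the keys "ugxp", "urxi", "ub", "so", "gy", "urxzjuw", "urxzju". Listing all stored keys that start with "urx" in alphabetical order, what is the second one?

urxzju

Filter for "urx…" and sort: "urxi", "urxzju", "urxzjuw"
The 2nd is urxzju.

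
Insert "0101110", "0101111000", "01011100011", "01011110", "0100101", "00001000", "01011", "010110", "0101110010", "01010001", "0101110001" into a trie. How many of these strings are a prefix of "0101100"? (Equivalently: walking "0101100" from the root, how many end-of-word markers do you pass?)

Walk "0101100" from the root; an end-of-word marker is hit whenever a stored word is a prefix of "0101100".
Prefixes of the query that are stored words: "01011", "010110"
Count: 2

2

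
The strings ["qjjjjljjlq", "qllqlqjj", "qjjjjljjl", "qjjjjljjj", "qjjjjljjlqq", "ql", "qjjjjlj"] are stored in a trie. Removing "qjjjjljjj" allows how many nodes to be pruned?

A node on "qjjjjljjj"'s path can go only if nothing else ends at it or branches off below it.
The suffix "j" (1 node) is used only by "qjjjjljjj"; the node for "qjjjjljj" still has the child "l", so pruning stops there.
Nodes removed: 1

1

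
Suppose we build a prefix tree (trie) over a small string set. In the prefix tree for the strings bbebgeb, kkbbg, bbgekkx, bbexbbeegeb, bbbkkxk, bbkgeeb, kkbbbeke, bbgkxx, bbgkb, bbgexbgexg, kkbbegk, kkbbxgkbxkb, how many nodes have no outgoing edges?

12

A leaf is a node with no children — equivalently, the end of a word that is not a proper prefix of any other stored word.
Those words: "bbbkkxk", "bbebgeb", "bbexbbeegeb", "bbgekkx", "bbgexbgexg", "bbgkb", "bbgkxx", "bbkgeeb", "kkbbbeke", "kkbbegk", "kkbbg", "kkbbxgkbxkb"
Leaf count: 12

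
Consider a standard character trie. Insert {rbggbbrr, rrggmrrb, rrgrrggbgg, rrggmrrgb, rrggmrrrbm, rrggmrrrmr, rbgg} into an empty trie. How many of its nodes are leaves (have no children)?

6

A leaf is a node with no children — equivalently, the end of a word that is not a proper prefix of any other stored word.
Those words: "rbggbbrr", "rrggmrrb", "rrggmrrgb", "rrggmrrrbm", "rrggmrrrmr", "rrgrrggbgg"
Leaf count: 6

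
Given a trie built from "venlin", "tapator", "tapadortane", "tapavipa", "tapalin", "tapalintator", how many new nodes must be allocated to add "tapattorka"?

5

The longest prefix of "tapattorka" already in the trie is "tapat" (length 5).
So 10 − 5 = 5 new nodes.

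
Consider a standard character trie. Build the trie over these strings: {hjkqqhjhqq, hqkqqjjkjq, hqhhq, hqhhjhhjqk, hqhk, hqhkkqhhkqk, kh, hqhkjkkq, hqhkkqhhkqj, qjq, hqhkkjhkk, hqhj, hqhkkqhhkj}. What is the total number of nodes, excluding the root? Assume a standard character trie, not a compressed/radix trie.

Insert word by word; a character creates a node only if that edge doesn't already exist:
  "hjkqqhjhqq" → 10 new (h, j, k, q, q, h, j, h, q, q)
  "hqkqqjjkjq" → prefix "h" already present; 9 new (q, k, q, q, j, j, k, j, q)
  "hqhhq" → prefix "hq" already present; 3 new (h, h, q)
  "hqhhjhhjqk" → prefix "hqhh" already present; 6 new (j, h, h, j, q, k)
  "hqhk" → prefix "hqh" already present; 1 new (k)
  "hqhkkqhhkqk" → prefix "hqhk" already present; 7 new (k, q, h, h, k, q, k)
  "kh" → 2 new (k, h)
  "hqhkjkkq" → prefix "hqhk" already present; 4 new (j, k, k, q)
  "hqhkkqhhkqj" → prefix "hqhkkqhhkq" already present; 1 new (j)
  "qjq" → 3 new (q, j, q)
  "hqhkkjhkk" → prefix "hqhkk" already present; 4 new (j, h, k, k)
  "hqhj" → prefix "hqh" already present; 1 new (j)
  "hqhkkqhhkj" → prefix "hqhkkqhhk" already present; 1 new (j)
Total nodes = 10 + 9 + 3 + 6 + 1 + 7 + 2 + 4 + 1 + 3 + 4 + 1 + 1 = 52

52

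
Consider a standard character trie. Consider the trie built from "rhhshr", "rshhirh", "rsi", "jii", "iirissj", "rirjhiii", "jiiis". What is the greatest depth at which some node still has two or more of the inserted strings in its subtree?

3

The deepest shared node is where two words last agree before diverging.
"jii" and "jiiis" agree on "jii" (3 characters) before diverging; nothing deeper is shared.
Longest shared-prefix length: 3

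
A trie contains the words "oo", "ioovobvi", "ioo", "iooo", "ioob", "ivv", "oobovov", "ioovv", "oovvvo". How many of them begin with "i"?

6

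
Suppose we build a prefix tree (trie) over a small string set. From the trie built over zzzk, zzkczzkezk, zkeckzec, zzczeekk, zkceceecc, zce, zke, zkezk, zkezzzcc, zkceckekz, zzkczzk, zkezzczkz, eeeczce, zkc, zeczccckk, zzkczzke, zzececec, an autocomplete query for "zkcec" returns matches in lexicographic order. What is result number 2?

zkceckekz

Words with prefix "zkcec", in lexicographic order: "zkceceecc", "zkceckekz"
Position 2: zkceckekz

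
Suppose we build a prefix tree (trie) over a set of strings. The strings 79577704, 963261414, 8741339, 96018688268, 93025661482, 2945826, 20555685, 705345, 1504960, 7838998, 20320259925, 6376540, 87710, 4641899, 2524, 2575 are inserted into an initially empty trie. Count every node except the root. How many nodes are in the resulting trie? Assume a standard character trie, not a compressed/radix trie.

106

For each word, the new-node count is its length minus the longest prefix already in the trie:
  "79577704" → 8 new (7, 9, 5, 7, 7, 7, 0, 4)
  "963261414" → 9 new (9, 6, 3, 2, 6, 1, 4, 1, 4)
  "8741339" → 7 new (8, 7, 4, 1, 3, 3, 9)
  "96018688268" → prefix "96" already present; 9 new (0, 1, 8, 6, 8, 8, 2, 6, 8)
  "93025661482" → prefix "9" already present; 10 new (3, 0, 2, 5, 6, 6, 1, 4, 8, 2)
  "2945826" → 7 new (2, 9, 4, 5, 8, 2, 6)
  "20555685" → prefix "2" already present; 7 new (0, 5, 5, 5, 6, 8, 5)
  "705345" → prefix "7" already present; 5 new (0, 5, 3, 4, 5)
  "1504960" → 7 new (1, 5, 0, 4, 9, 6, 0)
  "7838998" → prefix "7" already present; 6 new (8, 3, 8, 9, 9, 8)
  "20320259925" → prefix "20" already present; 9 new (3, 2, 0, 2, 5, 9, 9, 2, 5)
  "6376540" → 7 new (6, 3, 7, 6, 5, 4, 0)
  "87710" → prefix "87" already present; 3 new (7, 1, 0)
  "4641899" → 7 new (4, 6, 4, 1, 8, 9, 9)
  "2524" → prefix "2" already present; 3 new (5, 2, 4)
  "2575" → prefix "25" already present; 2 new (7, 5)
Total nodes = 8 + 9 + 7 + 9 + 10 + 7 + 7 + 5 + 7 + 6 + 9 + 7 + 3 + 7 + 3 + 2 = 106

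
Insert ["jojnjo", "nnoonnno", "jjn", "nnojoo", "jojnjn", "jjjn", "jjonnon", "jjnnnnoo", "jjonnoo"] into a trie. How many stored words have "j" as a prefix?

7

Filter for entries beginning with "j":
Matches: "jjjn", "jjn", "jjnnnnoo", "jjonnon", "jjonnoo", "jojnjn", "jojnjo"
Count: 7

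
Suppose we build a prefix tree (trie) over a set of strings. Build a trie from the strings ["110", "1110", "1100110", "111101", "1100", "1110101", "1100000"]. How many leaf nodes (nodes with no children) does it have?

4

Leaves are exactly the stored words that no other stored word extends.
Those words: "1100000", "1100110", "1110101", "111101"
Leaf count: 4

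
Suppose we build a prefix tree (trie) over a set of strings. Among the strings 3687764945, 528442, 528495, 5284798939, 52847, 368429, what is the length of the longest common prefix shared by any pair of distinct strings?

The deepest shared node is where two words last agree before diverging.
e.g. "52847" and "5284798939" share the prefix "52847" of length 5; no pair shares a longer one.
Longest shared-prefix length: 5

5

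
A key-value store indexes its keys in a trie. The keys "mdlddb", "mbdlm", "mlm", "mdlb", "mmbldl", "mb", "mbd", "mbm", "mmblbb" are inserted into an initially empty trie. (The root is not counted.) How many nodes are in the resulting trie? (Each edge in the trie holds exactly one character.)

Trie structure (* marks end of a word):
(root)
└─ m
   ├─ b *
   │  ├─ d *
   │  │  └─ l
   │  │     └─ m *
   │  └─ m *
   ├─ d
   │  └─ l
   │     ├─ b *
   │     └─ d
   │        └─ d
   │           └─ b *
   ├─ l
   │  └─ m *
   └─ m
      └─ b
         └─ l
            ├─ b
            │  └─ b *
            └─ d
               └─ l *
Counting every labelled node above: 21.

21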